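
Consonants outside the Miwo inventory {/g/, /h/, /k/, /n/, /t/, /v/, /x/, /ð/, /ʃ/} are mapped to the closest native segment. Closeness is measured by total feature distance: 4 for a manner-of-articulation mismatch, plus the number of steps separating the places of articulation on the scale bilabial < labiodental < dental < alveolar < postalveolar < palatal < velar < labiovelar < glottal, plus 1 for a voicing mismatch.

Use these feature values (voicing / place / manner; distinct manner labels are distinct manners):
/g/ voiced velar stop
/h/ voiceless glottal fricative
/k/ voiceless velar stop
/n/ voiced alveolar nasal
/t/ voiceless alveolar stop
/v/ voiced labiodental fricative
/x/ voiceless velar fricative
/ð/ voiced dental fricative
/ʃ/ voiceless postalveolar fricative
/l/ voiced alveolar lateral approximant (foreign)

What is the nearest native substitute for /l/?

n

/n/ is closest: manner differs (lateral approximant→nasal, +4), place distance 0 (alveolar→alveolar), same voicing; total 4. Next closest is /t/ at distance 5.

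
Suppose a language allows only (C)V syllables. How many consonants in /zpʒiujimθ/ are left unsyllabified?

4

The consonants /z/, /p/, /m/, /θ/ cannot be parsed into a legal (C)V syllable (no codas are permitted; onsets are limited to one consonant).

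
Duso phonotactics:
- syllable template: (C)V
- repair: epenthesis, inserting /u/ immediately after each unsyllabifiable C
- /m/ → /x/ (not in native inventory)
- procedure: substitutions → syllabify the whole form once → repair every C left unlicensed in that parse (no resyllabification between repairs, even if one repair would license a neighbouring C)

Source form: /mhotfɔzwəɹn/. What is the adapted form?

xuhotufɔzuwəɹunu

Substitution: /m/ → /x/, giving /xhotfɔzwəɹn/.
Under (C)V, the unsyllabifiable consonants are /x/, /t/, /z/, /ɹ/, /n/ (no codas are permitted; onsets are limited to one consonant).
Each unlicensed consonant becomes the onset of a new syllable: /x/ → /xu/, /t/ → /tu/, /z/ → /zu/, /ɹ/ → /ɹu/, /n/ → /nu/.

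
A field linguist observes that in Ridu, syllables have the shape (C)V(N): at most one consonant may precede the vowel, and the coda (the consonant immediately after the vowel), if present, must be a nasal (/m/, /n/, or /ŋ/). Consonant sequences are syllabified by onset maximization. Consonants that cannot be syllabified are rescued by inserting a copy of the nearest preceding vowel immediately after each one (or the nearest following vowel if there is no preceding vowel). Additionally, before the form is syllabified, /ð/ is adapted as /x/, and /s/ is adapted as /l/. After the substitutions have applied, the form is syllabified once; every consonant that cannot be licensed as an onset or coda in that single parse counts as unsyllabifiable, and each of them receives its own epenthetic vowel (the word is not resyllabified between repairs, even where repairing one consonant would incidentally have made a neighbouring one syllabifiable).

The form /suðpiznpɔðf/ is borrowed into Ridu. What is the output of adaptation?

luxupizinipɔxɔfɔ

Substitution: /s/ → /l/, /ð/ → /x/, giving /luxpiznpɔxf/.
Syllabifying with onset maximization leaves /x/, /z/, /n/, /x/, /f/ stranded (only a nasal (/m/, /n/, or /ŋ/) is licensed in coda position; onsets are limited to one consonant).
Each unlicensed consonant becomes the onset of a new syllable: /x/ → /xu/, /z/ → /zi/, /n/ → /ni/, /x/ → /xɔ/, /f/ → /fɔ/.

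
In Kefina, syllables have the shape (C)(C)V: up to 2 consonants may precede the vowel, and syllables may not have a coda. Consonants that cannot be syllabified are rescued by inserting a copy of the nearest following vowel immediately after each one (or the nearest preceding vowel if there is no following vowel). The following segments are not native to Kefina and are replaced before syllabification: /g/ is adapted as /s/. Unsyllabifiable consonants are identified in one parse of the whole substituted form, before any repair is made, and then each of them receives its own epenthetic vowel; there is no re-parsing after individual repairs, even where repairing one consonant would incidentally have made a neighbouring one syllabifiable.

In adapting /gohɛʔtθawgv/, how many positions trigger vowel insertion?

After substitution the input is /sohɛʔtθawsv/.
The unsyllabifiable consonants are /ʔ/, /w/, /s/, /v/; each receives one epenthetic vowel.

4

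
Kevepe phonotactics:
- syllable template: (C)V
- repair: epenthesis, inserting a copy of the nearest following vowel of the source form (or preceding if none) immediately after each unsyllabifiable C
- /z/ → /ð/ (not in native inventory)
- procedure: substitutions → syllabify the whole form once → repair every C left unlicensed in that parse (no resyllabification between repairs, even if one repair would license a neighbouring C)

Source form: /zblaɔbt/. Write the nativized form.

ðabalaɔbɔtɔ

Substitution: /z/ → /ð/, giving /ðblaɔbt/.
Under (C)V, the unsyllabifiable consonants are /ð/, /b/, /b/, /t/ (no codas are permitted; onsets are limited to one consonant).
Epenthesis after each stranded consonant: /ð/ → /ða/, /b/ → /ba/, /b/ → /bɔ/, /t/ → /tɔ/.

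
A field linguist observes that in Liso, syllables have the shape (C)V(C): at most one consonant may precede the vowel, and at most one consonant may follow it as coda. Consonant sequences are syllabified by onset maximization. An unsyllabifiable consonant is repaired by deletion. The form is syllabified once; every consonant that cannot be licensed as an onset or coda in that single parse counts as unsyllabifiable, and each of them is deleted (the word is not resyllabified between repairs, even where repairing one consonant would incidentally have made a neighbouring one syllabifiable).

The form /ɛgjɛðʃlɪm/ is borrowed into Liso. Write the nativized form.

ɛgjɛðlɪm

Syllabifying with onset maximization leaves /ʃ/ stranded (at most one coda consonant is licensed; onsets are limited to one consonant).
Deleting the stranded consonants removes /ʃ/.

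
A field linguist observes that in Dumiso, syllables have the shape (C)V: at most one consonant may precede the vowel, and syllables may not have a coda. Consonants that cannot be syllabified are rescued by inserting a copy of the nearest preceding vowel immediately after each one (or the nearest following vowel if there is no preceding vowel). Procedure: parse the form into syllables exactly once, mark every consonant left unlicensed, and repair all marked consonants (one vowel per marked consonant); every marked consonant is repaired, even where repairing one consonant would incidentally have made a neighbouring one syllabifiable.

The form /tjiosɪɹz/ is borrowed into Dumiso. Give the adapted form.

The consonants /t/, /ɹ/, /z/ cannot be parsed into a legal (C)V syllable (no codas are permitted; onsets are limited to one consonant).
Each unlicensed consonant becomes the onset of a new syllable: /t/ → /ti/, /ɹ/ → /ɹɪ/, /z/ → /zɪ/.

tijiosɪɹɪzɪ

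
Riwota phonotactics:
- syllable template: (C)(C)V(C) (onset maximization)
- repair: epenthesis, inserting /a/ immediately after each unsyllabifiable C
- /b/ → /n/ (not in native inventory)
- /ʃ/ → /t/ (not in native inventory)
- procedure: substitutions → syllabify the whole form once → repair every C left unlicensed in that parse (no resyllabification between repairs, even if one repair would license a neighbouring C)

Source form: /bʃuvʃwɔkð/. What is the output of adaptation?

Substitution: /b/ → /n/, /ʃ/ → /t/, giving /ntuvtwɔkð/.
Syllabifying with onset maximization leaves /ð/ stranded (at most one coda consonant is licensed; onsets may contain at most 2 consonants).
Each unlicensed consonant becomes the onset of a new syllable: /ð/ → /ða/.

ntuvtwɔkða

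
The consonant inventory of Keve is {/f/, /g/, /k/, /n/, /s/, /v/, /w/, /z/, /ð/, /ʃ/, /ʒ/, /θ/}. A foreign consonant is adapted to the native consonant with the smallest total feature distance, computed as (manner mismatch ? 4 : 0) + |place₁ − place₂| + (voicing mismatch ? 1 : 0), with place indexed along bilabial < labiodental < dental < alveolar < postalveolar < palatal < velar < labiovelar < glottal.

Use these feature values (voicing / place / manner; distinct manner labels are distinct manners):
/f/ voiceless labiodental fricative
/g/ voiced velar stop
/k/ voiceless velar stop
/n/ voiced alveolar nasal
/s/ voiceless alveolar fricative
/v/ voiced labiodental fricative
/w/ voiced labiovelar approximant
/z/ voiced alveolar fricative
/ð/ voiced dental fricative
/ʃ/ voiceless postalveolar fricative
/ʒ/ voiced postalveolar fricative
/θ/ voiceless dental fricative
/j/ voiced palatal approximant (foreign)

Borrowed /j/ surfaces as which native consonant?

w

/w/ is closest: same manner (approximant), place distance 2 (palatal→labiovelar), same voicing; total 2. Next closest is /g/ at distance 5.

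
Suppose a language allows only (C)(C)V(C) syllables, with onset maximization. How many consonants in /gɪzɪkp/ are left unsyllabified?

The consonants /p/ cannot be parsed into a legal (C)(C)V(C) syllable (at most one coda consonant is licensed; onsets may contain at most 2 consonants).

1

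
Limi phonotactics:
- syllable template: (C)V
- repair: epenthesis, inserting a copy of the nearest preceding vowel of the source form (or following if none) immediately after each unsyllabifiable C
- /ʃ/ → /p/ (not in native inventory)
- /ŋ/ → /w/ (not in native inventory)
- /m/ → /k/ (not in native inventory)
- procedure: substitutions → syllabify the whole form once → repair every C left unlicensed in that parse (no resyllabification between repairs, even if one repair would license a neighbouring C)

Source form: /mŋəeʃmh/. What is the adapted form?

Substitution: /m/ → /k/, /ŋ/ → /w/, /ʃ/ → /p/, giving /kwəepkh/.
Syllabifying with onset maximization leaves /k/, /p/, /k/, /h/ stranded (no codas are permitted; onsets are limited to one consonant).
Epenthesis after each stranded consonant: /k/ → /kə/, /p/ → /pe/, /k/ → /ke/, /h/ → /he/.

kəwəepekehe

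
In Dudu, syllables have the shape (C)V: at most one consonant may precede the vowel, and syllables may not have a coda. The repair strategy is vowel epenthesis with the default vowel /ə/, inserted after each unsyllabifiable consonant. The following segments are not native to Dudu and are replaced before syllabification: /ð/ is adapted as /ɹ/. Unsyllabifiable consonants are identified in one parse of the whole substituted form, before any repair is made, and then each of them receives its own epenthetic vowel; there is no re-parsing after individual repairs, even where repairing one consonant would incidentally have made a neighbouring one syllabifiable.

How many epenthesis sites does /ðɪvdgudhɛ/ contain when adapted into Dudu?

3

After substitution the input is /ɹɪvdgudhɛ/.
The unsyllabifiable consonants are /v/, /d/, /d/; each receives one epenthetic vowel.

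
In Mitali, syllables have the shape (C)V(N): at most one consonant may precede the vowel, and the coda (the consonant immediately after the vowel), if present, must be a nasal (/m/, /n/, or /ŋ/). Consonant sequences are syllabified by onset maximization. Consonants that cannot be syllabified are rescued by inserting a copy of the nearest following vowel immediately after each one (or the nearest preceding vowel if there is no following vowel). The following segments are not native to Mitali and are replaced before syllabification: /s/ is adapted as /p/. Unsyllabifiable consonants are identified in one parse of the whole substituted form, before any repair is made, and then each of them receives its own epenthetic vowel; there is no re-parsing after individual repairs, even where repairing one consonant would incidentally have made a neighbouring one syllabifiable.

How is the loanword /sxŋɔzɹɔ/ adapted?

pɔxɔŋɔzɔɹɔ

Substitution: /s/ → /p/, giving /pxŋɔzɹɔ/.
Under (C)V(N), the unsyllabifiable consonants are /p/, /x/, /z/ (only a nasal (/m/, /n/, or /ŋ/) is licensed in coda position; onsets are limited to one consonant).
Inserting the epenthetic vowel yields /p/ → /pɔ/, /x/ → /xɔ/, /z/ → /zɔ/.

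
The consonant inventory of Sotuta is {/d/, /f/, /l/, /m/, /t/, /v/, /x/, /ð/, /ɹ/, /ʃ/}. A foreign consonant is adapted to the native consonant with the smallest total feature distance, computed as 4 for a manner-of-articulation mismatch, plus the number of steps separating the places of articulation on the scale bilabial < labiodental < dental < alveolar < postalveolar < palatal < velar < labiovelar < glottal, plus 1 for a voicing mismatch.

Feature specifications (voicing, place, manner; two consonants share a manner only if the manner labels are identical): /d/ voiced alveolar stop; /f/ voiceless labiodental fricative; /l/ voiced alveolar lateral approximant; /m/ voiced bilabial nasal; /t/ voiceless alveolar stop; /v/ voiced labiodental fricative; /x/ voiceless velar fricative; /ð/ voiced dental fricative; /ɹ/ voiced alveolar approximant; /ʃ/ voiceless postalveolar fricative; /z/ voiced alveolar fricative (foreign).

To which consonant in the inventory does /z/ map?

ð

/ð/ is closest: same manner (fricative), place distance 1 (alveolar→dental), same voicing; total 1. Next closest is /v/ at distance 2.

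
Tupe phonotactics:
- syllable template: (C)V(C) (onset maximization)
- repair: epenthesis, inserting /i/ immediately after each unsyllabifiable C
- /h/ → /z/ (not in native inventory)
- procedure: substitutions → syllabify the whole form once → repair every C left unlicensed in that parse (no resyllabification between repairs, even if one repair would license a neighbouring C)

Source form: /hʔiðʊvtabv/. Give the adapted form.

ziʔiðʊvtabvi

Substitution: /h/ → /z/, giving /zʔiðʊvtabv/.
Under (C)V(C), the unsyllabifiable consonants are /z/, /v/ (at most one coda consonant is licensed; onsets are limited to one consonant).
Epenthesis after each stranded consonant: /z/ → /zi/, /v/ → /vi/.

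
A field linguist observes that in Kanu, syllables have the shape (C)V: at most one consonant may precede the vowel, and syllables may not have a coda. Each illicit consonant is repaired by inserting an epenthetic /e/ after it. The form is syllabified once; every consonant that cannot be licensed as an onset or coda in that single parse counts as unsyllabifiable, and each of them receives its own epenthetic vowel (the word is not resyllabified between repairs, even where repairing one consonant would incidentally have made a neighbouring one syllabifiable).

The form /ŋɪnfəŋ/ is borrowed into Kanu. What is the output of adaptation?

ŋɪnefəŋe

The consonants /n/, /ŋ/ cannot be parsed into a legal (C)V syllable (no codas are permitted; onsets are limited to one consonant).
Each unlicensed consonant becomes the onset of a new syllable: /n/ → /ne/, /ŋ/ → /ŋe/.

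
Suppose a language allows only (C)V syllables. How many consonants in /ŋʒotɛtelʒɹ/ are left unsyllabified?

The consonants /ŋ/, /l/, /ʒ/, /ɹ/ cannot be parsed into a legal (C)V syllable (no codas are permitted; onsets are limited to one consonant).

4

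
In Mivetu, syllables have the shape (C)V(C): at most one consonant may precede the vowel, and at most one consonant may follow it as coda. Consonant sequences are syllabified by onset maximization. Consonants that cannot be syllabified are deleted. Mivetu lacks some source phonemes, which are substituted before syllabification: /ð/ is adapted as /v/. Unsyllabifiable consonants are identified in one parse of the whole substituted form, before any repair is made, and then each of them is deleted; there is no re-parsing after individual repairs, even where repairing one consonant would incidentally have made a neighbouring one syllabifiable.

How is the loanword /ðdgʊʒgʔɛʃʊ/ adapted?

gʊʒʔɛʃʊ

Substitution: /ð/ → /v/, giving /vdgʊʒgʔɛʃʊ/.
The consonants /v/, /d/, /g/ cannot be parsed into a legal (C)V(C) syllable (at most one coda consonant is licensed; onsets are limited to one consonant).
Deletion applies to /v/, /d/, /g/.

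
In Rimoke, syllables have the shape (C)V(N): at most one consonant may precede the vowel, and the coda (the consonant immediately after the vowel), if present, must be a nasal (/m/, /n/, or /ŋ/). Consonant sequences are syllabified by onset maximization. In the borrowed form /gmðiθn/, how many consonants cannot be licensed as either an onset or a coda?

4

Under (C)V(N), the unsyllabifiable consonants are /g/, /m/, /θ/, /n/ (only a nasal (/m/, /n/, or /ŋ/) is licensed in coda position; onsets are limited to one consonant).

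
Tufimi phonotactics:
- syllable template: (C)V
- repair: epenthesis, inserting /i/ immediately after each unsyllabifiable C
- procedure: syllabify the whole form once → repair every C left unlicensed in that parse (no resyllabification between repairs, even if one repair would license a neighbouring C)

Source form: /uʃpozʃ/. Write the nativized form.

Syllabifying with onset maximization leaves /ʃ/, /z/, /ʃ/ stranded (no codas are permitted; onsets are limited to one consonant).
Inserting the epenthetic vowel yields /ʃ/ → /ʃi/, /z/ → /zi/, /ʃ/ → /ʃi/.

uʃipoziʃi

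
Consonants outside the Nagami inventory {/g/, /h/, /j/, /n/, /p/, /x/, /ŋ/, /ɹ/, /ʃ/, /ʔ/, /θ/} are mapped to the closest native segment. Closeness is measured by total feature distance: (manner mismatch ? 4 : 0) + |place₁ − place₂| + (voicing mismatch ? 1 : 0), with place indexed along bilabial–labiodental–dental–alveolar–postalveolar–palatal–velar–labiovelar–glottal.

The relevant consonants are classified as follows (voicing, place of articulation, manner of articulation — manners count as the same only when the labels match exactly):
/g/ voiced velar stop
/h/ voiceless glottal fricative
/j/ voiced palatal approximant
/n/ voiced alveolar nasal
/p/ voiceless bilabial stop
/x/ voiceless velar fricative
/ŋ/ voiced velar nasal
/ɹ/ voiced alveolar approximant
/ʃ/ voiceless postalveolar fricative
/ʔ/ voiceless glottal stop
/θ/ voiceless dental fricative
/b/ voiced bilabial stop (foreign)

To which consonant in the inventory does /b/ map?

p

/p/ is closest: same manner (stop), place distance 0 (bilabial→bilabial), voicing differs (+1); total 1. Next closest is /g/ at distance 6.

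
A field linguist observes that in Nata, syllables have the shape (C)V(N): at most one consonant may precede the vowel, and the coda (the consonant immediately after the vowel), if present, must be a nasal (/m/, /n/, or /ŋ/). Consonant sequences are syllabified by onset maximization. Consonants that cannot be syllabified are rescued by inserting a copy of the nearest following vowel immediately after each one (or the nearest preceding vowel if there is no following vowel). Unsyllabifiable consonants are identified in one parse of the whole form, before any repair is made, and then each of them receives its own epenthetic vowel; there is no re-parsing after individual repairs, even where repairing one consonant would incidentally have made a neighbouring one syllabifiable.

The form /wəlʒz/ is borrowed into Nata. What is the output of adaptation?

wələʒəzə

Syllabifying with onset maximization leaves /l/, /ʒ/, /z/ stranded (only a nasal (/m/, /n/, or /ŋ/) is licensed in coda position; onsets are limited to one consonant).
Inserting the epenthetic vowel yields /l/ → /lə/, /ʒ/ → /ʒə/, /z/ → /zə/.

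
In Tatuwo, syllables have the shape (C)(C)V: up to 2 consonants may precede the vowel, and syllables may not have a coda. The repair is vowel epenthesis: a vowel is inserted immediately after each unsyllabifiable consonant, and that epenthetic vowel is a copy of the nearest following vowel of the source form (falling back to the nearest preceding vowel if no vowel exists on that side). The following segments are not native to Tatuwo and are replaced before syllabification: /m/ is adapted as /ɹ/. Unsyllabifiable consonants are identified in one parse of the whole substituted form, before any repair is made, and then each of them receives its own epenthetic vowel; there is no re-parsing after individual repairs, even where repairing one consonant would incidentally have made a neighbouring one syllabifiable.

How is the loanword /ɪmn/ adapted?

Substitution: /m/ → /ɹ/, giving /ɪɹn/.
The consonants /ɹ/, /n/ cannot be parsed into a legal (C)(C)V syllable (no codas are permitted; onsets may contain at most 2 consonants).
Inserting the epenthetic vowel yields /ɹ/ → /ɹɪ/, /n/ → /nɪ/.

ɪɹɪnɪ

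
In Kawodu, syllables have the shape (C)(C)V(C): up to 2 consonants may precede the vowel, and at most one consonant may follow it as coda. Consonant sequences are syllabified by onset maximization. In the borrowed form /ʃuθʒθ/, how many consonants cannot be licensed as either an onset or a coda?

The consonants /ʒ/, /θ/ cannot be parsed into a legal (C)(C)V(C) syllable (at most one coda consonant is licensed; onsets may contain at most 2 consonants).

2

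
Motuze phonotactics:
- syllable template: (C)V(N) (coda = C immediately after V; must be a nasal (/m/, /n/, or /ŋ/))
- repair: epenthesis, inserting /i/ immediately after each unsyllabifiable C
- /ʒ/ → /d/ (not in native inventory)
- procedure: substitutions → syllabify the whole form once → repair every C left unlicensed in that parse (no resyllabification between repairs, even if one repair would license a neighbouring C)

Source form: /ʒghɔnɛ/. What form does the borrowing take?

Substitution: /ʒ/ → /d/, giving /dghɔnɛ/.
Under (C)V(N), the unsyllabifiable consonants are /d/, /g/ (only a nasal (/m/, /n/, or /ŋ/) is licensed in coda position; onsets are limited to one consonant).
Epenthesis after each stranded consonant: /d/ → /di/, /g/ → /gi/.

digihɔnɛ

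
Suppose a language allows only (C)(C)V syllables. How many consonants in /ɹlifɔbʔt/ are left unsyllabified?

3

The consonants /b/, /ʔ/, /t/ cannot be parsed into a legal (C)(C)V syllable (no codas are permitted; onsets may contain at most 2 consonants).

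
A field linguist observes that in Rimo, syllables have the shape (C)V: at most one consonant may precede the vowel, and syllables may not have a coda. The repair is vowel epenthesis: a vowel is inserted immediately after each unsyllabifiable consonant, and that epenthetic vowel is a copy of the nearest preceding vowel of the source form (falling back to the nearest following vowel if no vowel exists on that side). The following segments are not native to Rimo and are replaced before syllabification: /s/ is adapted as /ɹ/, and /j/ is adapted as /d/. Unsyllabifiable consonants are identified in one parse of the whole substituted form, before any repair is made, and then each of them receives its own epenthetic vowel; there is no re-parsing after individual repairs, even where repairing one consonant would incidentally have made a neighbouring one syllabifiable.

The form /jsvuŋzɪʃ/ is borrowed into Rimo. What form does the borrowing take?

duɹuvuŋuzɪʃɪ

Substitution: /j/ → /d/, /s/ → /ɹ/, giving /dɹvuŋzɪʃ/.
Syllabifying with onset maximization leaves /d/, /ɹ/, /ŋ/, /ʃ/ stranded (no codas are permitted; onsets are limited to one consonant).
Epenthesis after each stranded consonant: /d/ → /du/, /ɹ/ → /ɹu/, /ŋ/ → /ŋu/, /ʃ/ → /ʃɪ/.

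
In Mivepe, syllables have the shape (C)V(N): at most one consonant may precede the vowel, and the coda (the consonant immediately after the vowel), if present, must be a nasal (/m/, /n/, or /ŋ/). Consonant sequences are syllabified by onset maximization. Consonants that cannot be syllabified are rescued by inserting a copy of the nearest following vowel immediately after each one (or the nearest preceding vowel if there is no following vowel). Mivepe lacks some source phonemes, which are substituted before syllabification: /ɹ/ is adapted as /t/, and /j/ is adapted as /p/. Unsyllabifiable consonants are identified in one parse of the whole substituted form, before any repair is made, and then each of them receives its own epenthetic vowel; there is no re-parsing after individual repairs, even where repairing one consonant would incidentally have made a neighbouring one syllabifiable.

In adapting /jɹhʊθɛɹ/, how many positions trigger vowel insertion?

After substitution the input is /pthʊθɛt/.
The unsyllabifiable consonants are /p/, /t/, /t/; each receives one epenthetic vowel.

3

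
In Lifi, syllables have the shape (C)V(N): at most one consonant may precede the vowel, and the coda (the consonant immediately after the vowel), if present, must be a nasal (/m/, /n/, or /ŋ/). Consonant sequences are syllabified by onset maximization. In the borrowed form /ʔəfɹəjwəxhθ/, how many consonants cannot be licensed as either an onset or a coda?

5

Syllabifying with onset maximization leaves /f/, /j/, /x/, /h/, /θ/ stranded (only a nasal (/m/, /n/, or /ŋ/) is licensed in coda position; onsets are limited to one consonant).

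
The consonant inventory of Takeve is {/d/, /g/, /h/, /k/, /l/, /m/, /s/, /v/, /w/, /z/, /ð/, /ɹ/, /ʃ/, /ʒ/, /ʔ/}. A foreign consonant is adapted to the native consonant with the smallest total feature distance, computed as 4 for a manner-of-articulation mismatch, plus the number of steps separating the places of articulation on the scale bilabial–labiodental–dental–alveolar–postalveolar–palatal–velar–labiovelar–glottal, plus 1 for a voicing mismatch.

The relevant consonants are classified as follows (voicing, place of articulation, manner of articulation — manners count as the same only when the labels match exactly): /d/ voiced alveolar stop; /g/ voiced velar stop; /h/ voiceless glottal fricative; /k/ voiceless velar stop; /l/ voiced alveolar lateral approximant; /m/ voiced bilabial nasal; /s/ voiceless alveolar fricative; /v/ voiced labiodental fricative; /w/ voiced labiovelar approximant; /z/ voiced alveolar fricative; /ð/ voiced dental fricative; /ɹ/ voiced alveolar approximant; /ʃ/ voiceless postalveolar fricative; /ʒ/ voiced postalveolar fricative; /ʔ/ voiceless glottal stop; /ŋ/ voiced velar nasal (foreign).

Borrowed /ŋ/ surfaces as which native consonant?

/g/ is closest: manner differs (nasal→stop, +4), place distance 0 (velar→velar), same voicing; total 4. Next closest is /k/ at distance 5.

g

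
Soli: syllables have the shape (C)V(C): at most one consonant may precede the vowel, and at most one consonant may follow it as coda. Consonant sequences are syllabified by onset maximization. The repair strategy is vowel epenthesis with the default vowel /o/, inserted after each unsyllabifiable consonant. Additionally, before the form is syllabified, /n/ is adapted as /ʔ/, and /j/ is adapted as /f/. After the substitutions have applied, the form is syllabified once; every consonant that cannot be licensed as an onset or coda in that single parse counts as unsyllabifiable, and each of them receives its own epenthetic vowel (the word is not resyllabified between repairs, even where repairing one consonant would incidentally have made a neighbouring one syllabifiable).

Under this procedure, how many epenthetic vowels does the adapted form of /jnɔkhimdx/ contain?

3

After substitution the input is /fʔɔkhimdx/.
The unsyllabifiable consonants are /f/, /d/, /x/; each receives one epenthetic vowel.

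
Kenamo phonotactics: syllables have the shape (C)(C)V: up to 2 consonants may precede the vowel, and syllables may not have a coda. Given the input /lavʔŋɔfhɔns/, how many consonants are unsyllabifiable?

Under (C)(C)V, the unsyllabifiable consonants are /v/, /n/, /s/ (no codas are permitted; onsets may contain at most 2 consonants).

3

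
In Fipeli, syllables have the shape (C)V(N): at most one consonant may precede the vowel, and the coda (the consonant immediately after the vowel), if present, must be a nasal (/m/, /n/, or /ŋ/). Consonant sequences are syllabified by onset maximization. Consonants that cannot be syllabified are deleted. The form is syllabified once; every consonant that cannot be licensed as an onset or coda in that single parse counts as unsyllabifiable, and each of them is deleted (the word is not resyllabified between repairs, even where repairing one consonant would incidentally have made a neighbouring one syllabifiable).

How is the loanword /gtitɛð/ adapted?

titɛ

Under (C)V(N), the unsyllabifiable consonants are /g/, /ð/ (only a nasal (/m/, /n/, or /ŋ/) is licensed in coda position; onsets are limited to one consonant).
Deletion applies to /g/, /ð/.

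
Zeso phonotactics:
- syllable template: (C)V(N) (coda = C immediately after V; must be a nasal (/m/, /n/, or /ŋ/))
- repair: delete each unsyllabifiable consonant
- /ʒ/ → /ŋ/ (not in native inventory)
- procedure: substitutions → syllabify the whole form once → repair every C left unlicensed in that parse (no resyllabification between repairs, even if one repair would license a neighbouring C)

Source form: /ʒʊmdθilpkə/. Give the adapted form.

ŋʊmθikə

Substitution: /ʒ/ → /ŋ/, giving /ŋʊmdθilpkə/.
Syllabifying with onset maximization leaves /d/, /l/, /p/ stranded (only a nasal (/m/, /n/, or /ŋ/) is licensed in coda position; onsets are limited to one consonant).
Each unlicensed consonant is deleted: /d/, /l/, /p/.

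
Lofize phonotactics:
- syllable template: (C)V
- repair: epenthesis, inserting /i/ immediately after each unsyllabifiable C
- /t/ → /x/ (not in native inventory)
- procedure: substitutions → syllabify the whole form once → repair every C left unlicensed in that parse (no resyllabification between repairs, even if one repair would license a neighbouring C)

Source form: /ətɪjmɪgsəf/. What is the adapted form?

əxɪjimɪgisəfi

Substitution: /t/ → /x/, giving /əxɪjmɪgsəf/.
The consonants /j/, /g/, /f/ cannot be parsed into a legal (C)V syllable (no codas are permitted; onsets are limited to one consonant).
Epenthesis after each stranded consonant: /j/ → /ji/, /g/ → /gi/, /f/ → /fi/.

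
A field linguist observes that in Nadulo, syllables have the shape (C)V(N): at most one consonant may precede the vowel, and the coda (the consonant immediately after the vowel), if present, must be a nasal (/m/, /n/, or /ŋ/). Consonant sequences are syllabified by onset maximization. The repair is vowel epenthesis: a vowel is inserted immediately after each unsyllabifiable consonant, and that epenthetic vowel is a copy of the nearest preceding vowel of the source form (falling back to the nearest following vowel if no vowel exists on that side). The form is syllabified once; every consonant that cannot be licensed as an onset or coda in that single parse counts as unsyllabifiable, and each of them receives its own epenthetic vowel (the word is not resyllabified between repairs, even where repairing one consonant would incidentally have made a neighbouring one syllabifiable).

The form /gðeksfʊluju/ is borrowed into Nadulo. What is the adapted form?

The consonants /g/, /k/, /s/ cannot be parsed into a legal (C)V(N) syllable (only a nasal (/m/, /n/, or /ŋ/) is licensed in coda position; onsets are limited to one consonant).
Inserting the epenthetic vowel yields /g/ → /ge/, /k/ → /ke/, /s/ → /se/.

geðekesefʊluju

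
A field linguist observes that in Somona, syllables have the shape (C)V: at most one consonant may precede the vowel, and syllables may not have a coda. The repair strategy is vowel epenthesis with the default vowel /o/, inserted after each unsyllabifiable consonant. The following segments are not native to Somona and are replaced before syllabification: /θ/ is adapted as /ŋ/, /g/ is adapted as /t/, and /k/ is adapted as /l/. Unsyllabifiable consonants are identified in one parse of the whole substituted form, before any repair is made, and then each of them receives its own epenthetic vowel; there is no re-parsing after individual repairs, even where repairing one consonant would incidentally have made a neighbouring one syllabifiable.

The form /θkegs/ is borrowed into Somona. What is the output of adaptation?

Substitution: /θ/ → /ŋ/, /k/ → /l/, /g/ → /t/, giving /ŋlets/.
Syllabifying with onset maximization leaves /ŋ/, /t/, /s/ stranded (no codas are permitted; onsets are limited to one consonant).
Epenthesis after each stranded consonant: /ŋ/ → /ŋo/, /t/ → /to/, /s/ → /so/.

ŋoletoso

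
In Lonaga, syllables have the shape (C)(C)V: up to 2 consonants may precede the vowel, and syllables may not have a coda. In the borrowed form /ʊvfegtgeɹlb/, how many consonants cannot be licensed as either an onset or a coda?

4

Under (C)(C)V, the unsyllabifiable consonants are /g/, /ɹ/, /l/, /b/ (no codas are permitted; onsets may contain at most 2 consonants).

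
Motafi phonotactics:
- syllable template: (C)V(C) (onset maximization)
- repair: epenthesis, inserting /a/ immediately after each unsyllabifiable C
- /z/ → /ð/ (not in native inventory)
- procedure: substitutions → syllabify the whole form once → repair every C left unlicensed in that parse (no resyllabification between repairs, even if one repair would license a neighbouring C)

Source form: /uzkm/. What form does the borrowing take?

Substitution: /z/ → /ð/, giving /uðkm/.
Under (C)V(C), the unsyllabifiable consonants are /k/, /m/ (at most one coda consonant is licensed; onsets are limited to one consonant).
Epenthesis after each stranded consonant: /k/ → /ka/, /m/ → /ma/.

uðkama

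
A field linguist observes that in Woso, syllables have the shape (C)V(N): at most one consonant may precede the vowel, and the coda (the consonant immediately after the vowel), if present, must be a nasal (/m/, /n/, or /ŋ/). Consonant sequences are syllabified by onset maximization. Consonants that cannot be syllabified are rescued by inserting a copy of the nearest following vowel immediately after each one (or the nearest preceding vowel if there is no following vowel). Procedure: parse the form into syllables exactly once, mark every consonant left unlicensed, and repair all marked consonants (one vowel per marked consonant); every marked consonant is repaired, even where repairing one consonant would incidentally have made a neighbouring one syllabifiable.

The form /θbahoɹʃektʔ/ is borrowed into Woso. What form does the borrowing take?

Syllabifying with onset maximization leaves /θ/, /ɹ/, /k/, /t/, /ʔ/ stranded (only a nasal (/m/, /n/, or /ŋ/) is licensed in coda position; onsets are limited to one consonant).
Inserting the epenthetic vowel yields /θ/ → /θa/, /ɹ/ → /ɹe/, /k/ → /ke/, /t/ → /te/, /ʔ/ → /ʔe/.

θabahoɹeʃeketeʔe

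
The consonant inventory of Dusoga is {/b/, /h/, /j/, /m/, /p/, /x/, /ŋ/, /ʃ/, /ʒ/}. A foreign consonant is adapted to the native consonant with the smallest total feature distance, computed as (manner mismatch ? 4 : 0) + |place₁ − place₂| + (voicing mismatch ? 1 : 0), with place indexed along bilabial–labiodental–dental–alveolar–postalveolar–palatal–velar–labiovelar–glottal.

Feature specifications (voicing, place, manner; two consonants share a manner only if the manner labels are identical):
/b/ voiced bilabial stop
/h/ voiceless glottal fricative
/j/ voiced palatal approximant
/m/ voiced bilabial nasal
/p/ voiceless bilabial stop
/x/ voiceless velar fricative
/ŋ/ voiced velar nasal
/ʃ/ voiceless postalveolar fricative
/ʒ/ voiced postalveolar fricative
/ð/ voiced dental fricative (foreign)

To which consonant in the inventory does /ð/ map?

/ʒ/ is closest: same manner (fricative), place distance 2 (dental→postalveolar), same voicing; total 2. Next closest is /ʃ/ at distance 3.

ʒ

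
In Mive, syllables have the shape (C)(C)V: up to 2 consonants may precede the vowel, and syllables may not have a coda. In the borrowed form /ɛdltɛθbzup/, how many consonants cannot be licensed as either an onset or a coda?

Under (C)(C)V, the unsyllabifiable consonants are /d/, /θ/, /p/ (no codas are permitted; onsets may contain at most 2 consonants).

3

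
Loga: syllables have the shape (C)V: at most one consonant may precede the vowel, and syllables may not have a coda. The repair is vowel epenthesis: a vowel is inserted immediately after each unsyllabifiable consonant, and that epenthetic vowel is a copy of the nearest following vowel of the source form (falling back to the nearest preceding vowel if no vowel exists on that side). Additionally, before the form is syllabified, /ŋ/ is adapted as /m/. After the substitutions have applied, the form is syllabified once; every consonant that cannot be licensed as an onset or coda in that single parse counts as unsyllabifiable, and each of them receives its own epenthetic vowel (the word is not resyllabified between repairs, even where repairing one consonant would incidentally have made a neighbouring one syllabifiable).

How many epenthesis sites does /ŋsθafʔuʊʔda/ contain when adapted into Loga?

4

After substitution the input is /msθafʔuʊʔda/.
The unsyllabifiable consonants are /m/, /s/, /f/, /ʔ/; each receives one epenthetic vowel.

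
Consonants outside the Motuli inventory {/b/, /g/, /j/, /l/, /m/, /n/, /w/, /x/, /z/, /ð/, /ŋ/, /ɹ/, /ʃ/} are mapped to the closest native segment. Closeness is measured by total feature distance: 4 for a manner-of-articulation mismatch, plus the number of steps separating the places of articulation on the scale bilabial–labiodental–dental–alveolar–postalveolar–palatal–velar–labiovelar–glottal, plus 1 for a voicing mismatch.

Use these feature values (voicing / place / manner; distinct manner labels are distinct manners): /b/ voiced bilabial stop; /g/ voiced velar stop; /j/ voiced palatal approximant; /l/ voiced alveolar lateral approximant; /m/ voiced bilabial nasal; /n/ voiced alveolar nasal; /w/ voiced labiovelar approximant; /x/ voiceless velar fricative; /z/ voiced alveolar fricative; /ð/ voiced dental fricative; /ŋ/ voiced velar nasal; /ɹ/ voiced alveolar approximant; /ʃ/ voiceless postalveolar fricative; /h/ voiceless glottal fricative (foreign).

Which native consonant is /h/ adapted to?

x

/x/ is closest: same manner (fricative), place distance 2 (glottal→velar), same voicing; total 2. Next closest is /ʃ/ at distance 4.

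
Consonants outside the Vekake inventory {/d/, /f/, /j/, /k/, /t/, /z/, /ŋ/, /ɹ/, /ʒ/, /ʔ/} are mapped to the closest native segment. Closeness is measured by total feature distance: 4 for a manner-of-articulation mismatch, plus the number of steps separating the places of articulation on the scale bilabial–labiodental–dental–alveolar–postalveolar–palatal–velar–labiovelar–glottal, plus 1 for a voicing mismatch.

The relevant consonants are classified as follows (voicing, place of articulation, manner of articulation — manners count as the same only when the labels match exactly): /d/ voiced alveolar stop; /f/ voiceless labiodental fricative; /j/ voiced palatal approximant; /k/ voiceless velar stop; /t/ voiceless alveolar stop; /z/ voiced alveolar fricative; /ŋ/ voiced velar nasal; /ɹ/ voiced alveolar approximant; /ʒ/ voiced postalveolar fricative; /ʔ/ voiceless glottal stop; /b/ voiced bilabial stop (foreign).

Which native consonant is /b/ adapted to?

/d/ is closest: same manner (stop), place distance 3 (bilabial→alveolar), same voicing; total 3. Next closest is /t/ at distance 4.

d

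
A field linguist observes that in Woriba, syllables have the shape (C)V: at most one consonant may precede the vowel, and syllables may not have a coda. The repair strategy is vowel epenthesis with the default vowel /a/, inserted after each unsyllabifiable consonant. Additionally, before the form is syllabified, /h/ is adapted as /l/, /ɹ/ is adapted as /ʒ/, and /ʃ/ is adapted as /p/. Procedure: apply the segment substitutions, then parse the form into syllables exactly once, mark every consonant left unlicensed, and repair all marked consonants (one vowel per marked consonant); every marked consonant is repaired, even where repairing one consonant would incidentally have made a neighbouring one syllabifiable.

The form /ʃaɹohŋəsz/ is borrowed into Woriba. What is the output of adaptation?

paʒolaŋəsaza

Substitution: /ʃ/ → /p/, /ɹ/ → /ʒ/, /h/ → /l/, giving /paʒolŋəsz/.
The consonants /l/, /s/, /z/ cannot be parsed into a legal (C)V syllable (no codas are permitted; onsets are limited to one consonant).
Each unlicensed consonant becomes the onset of a new syllable: /l/ → /la/, /s/ → /sa/, /z/ → /za/.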